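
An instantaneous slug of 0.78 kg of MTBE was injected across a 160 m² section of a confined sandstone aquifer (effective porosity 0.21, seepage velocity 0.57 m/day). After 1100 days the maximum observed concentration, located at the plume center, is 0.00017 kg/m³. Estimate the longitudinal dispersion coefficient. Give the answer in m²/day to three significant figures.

1.35 m²/day

At the plume center C_max = M/(n_e·A·√(4πDt)), so D = M²/(4πt·(n_e·A·C_max)²).
n_e·A·C_max = 0.21 × 160 × 0.00017 = 0.005712 kg/m.
D = 0.78²/(4π × 1100 × 0.005712²) = 1.35 m²/day.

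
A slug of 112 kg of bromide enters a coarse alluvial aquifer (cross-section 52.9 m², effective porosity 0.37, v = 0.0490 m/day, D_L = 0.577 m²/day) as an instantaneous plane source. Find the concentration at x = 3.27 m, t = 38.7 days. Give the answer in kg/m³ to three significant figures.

0.334 kg/m³

For an instantaneous plane source, C(x,t) = M/(n_e·A·√(4πDt)) · exp(−(x−vt)²/(4Dt)), with n_e·A the pore (flow) area.
Plume center vt = 0.0490 × 38.7 = 1.8963 m, so the well at 3.27 m is 1.3737 m downgradient of the peak.
√(4πDt) = 16.75 m, giving peak height M/(n_e·A·√(4πDt)) = 112/(0.37 × 52.9 × 16.75) = 0.3416 kg/m³.
(x−vt)²/(4Dt) = (1.3737)²/(4 × 0.577 × 38.7) = 0.02113; exp(−0.02113) = 0.9791.
C = 0.3416 × 0.9791 = 0.334 kg/m³.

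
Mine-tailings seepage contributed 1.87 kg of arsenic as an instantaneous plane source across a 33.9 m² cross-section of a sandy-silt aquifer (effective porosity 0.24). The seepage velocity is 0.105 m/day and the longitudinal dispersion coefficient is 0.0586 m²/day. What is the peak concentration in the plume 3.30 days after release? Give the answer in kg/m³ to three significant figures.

The peak of an instantaneous 1D plume sits at x = vt; there the Gaussian factor is 1 and C_max = M/(n_e·A·√(4πDt)), where n_e·A is the pore area the mass is dissolved in.
√(4πDt) = √(4π × 0.0586 × 3.30) = 1.559 m, so C_max = 1.87/(0.24 × 33.9 × 1.559) = 0.147 kg/m³.

0.147 kg/m³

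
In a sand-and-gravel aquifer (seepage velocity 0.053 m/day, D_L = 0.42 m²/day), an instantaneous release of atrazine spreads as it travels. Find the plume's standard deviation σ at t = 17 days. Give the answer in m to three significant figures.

3.78 m

Dispersive spreading gives a Gaussian with σ² = 2Dt; advection only shifts the center.
σ = √(2 × 0.42 × 17) = 3.78 m.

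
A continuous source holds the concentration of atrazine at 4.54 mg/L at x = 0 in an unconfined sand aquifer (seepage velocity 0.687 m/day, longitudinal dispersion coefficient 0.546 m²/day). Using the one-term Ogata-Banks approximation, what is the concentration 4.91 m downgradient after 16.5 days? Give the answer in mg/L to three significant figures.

For a continuous step input, C/C₀ ≈ ½·erfc((x−vt)/(2√(Dt))).
vt = 0.687 × 16.5 = 11.3355 m and 2√(Dt) = 2√(0.546 × 16.5) = 6.003 m.
Argument (x−vt)/(2√(Dt)) = (4.91 − 11.3355)/6.003 = -1.070; ½·erfc(-1.070) = 0.9349.
C = 4.54 × 0.9349 = 4.24 mg/L.

4.24 mg/L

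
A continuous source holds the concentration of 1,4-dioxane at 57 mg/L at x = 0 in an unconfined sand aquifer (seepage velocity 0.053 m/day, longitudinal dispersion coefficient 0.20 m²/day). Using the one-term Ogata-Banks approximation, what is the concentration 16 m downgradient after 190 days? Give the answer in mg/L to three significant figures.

For a continuous step input, C/C₀ ≈ ½·erfc((x−vt)/(2√(Dt))).
vt = 0.053 × 190 = 10.07 m and 2√(Dt) = 2√(0.20 × 190) = 12.33 m.
Argument (x−vt)/(2√(Dt)) = (16 − 10.07)/12.33 = 0.4809; ½·erfc(0.4809) = 0.2482.
C = 57 × 0.2482 = 14.1 mg/L.

14.1 mg/L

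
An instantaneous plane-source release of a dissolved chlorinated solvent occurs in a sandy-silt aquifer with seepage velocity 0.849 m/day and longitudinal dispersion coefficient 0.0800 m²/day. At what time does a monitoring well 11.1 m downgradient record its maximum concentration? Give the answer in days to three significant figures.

13.0 days

For the 1D instantaneous-source solution, setting ∂C/∂t = 0 at fixed x gives v²t² + 2Dt − x² = 0, so t = (√(D² + v²x²) − D)/v².
√(D² + v²x²) = √(0.0800² + 0.849² × 11.1²) = 9.424; v² = 0.720801.
t = (9.424 − 0.0800)/0.720801 = 13.0 days (vs. the pure-advection estimate x/v = 13.1 d).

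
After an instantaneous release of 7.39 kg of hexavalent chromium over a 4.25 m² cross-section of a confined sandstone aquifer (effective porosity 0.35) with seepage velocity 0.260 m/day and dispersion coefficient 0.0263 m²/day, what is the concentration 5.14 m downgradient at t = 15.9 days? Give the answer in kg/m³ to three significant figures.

For an instantaneous plane source, C(x,t) = M/(n_e·A·√(4πDt)) · exp(−(x−vt)²/(4Dt)), with n_e·A the pore (flow) area.
Plume center vt = 0.260 × 15.9 = 4.134 m, so the well at 5.14 m is 1.006 m downgradient of the peak.
√(4πDt) = 2.292 m, giving peak height M/(n_e·A·√(4πDt)) = 7.39/(0.35 × 4.25 × 2.292) = 2.168 kg/m³.
(x−vt)²/(4Dt) = (1.006)²/(4 × 0.0263 × 15.9) = 0.6050; exp(−0.6050) = 0.5461.
C = 2.168 × 0.5461 = 1.18 kg/m³.

1.18 kg/m³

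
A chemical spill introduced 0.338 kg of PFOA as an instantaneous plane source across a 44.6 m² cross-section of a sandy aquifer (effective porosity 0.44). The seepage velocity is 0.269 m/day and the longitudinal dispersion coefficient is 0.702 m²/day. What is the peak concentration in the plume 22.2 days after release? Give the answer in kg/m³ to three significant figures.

0.00123 kg/m³

The peak of an instantaneous 1D plume sits at x = vt; there the Gaussian factor is 1 and C_max = M/(n_e·A·√(4πDt)), where n_e·A is the pore area the mass is dissolved in.
√(4πDt) = √(4π × 0.702 × 22.2) = 13.99 m, so C_max = 0.338/(0.44 × 44.6 × 13.99) = 0.00123 kg/m³.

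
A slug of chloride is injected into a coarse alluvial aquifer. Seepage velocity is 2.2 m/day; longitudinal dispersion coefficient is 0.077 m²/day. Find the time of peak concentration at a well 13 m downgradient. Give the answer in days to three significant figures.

For the 1D instantaneous-source solution, setting ∂C/∂t = 0 at fixed x gives v²t² + 2Dt − x² = 0, so t = (√(D² + v²x²) − D)/v².
√(D² + v²x²) = √(0.077² + 2.2² × 13²) = 28.60; v² = 4.84.
t = (28.60 − 0.077)/4.84 = 5.89 days (vs. the pure-advection estimate x/v = 5.91 d).

5.89 days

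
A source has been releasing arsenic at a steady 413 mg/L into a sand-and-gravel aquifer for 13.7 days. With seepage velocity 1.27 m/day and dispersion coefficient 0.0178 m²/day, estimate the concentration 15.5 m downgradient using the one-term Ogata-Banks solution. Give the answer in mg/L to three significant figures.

For a continuous step input, C/C₀ ≈ ½·erfc((x−vt)/(2√(Dt))).
vt = 1.27 × 13.7 = 17.399 m and 2√(Dt) = 2√(0.0178 × 13.7) = 0.9876 m.
Argument (x−vt)/(2√(Dt)) = (15.5 − 17.399)/0.9876 = -1.923; ½·erfc(-1.923) = 0.9967.
C = 413 × 0.9967 = 412 mg/L.

412 mg/L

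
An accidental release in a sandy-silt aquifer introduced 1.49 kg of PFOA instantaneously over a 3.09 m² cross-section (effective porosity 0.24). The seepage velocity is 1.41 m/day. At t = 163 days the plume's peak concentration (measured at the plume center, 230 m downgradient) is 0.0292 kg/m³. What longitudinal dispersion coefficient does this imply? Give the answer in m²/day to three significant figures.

At the plume center C_max = M/(n_e·A·√(4πDt)), so D = M²/(4πt·(n_e·A·C_max)²).
n_e·A·C_max = 0.24 × 3.09 × 0.0292 = 0.02165 kg/m.
D = 1.49²/(4π × 163 × 0.02165²) = 2.31 m²/day.

2.31 m²/day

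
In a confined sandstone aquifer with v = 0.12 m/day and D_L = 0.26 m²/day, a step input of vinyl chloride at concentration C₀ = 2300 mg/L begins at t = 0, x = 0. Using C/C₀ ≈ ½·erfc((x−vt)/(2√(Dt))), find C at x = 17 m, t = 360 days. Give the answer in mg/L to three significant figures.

2240 mg/L

For a continuous step input, C/C₀ ≈ ½·erfc((x−vt)/(2√(Dt))).
vt = 0.12 × 360 = 43.2 m and 2√(Dt) = 2√(0.26 × 360) = 19.35 m.
Argument (x−vt)/(2√(Dt)) = (17 − 43.2)/19.35 = -1.354; ½·erfc(-1.354) = 0.9722.
C = 2300 × 0.9722 = 2240 mg/L.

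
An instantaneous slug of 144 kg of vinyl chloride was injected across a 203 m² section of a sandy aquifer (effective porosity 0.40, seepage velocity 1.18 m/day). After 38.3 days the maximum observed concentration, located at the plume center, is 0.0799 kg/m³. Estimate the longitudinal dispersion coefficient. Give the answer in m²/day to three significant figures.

1.02 m²/day

At the plume center C_max = M/(n_e·A·√(4πDt)), so D = M²/(4πt·(n_e·A·C_max)²).
n_e·A·C_max = 0.40 × 203 × 0.0799 = 6.488 kg/m.
D = 144²/(4π × 38.3 × 6.488²) = 1.02 m²/day.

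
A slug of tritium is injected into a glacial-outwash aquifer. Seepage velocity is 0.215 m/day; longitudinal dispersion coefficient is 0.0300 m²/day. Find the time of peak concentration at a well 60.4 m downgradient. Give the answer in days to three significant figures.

280 days

For the 1D instantaneous-source solution, setting ∂C/∂t = 0 at fixed x gives v²t² + 2Dt − x² = 0, so t = (√(D² + v²x²) − D)/v².
√(D² + v²x²) = √(0.0300² + 0.215² × 60.4²) = 12.99; v² = 0.046225.
t = (12.99 − 0.0300)/0.046225 = 280 days (vs. the pure-advection estimate x/v = 281 d).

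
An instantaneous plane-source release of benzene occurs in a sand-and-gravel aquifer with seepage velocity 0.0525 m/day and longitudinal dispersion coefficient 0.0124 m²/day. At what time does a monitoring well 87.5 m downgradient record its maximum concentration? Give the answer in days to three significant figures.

For the 1D instantaneous-source solution, setting ∂C/∂t = 0 at fixed x gives v²t² + 2Dt − x² = 0, so t = (√(D² + v²x²) − D)/v².
√(D² + v²x²) = √(0.0124² + 0.0525² × 87.5²) = 4.594; v² = 0.00275625.
t = (4.594 − 0.0124)/0.00275625 = 1660 days (vs. the pure-advection estimate x/v = 1670 d).

1660 days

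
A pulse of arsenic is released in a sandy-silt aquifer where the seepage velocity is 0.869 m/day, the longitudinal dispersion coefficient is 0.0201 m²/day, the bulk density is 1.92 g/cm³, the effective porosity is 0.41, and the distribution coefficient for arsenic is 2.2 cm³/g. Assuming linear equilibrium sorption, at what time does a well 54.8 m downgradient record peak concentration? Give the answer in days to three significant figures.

712 days

Retardation factor R = 1 + ρ_b·K_d/n = 1 + 1.92 × 2.2/0.41 = 11.30.
Sorption retards both mechanisms: v_R = v/R = 0.07690 m/day, D_R = D/R = 0.001779 m²/day.
Peak time from v_R²t² + 2D_R t − x² = 0: t = (√(D_R² + v_R²x²) − D_R)/v_R².
√(D_R² + v_R²x²) = √(0.001779² + 0.07690² × 54.8²) = 4.214; v_R² = 0.005914.
t = (4.214 − 0.001779)/0.005914 = 712 days.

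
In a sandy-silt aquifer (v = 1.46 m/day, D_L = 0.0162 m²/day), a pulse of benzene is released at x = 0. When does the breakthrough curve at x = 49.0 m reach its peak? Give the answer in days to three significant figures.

33.6 days

For the 1D instantaneous-source solution, setting ∂C/∂t = 0 at fixed x gives v²t² + 2Dt − x² = 0, so t = (√(D² + v²x²) − D)/v².
√(D² + v²x²) = √(0.0162² + 1.46² × 49.0²) = 71.54; v² = 2.1316.
t = (71.54 − 0.0162)/2.1316 = 33.6 days (vs. the pure-advection estimate x/v = 33.6 d).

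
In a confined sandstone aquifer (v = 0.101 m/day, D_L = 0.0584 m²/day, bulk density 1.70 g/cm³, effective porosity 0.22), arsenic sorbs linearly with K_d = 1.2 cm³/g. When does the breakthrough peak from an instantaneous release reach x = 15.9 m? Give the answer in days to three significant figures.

Retardation factor R = 1 + ρ_b·K_d/n = 1 + 1.70 × 1.2/0.22 = 10.27.
Sorption retards both mechanisms: v_R = v/R = 0.009834 m/day, D_R = D/R = 0.005686 m²/day.
Peak time from v_R²t² + 2D_R t − x² = 0: t = (√(D_R² + v_R²x²) − D_R)/v_R².
√(D_R² + v_R²x²) = √(0.005686² + 0.009834² × 15.9²) = 0.1565; v_R² = 9.671e-05.
t = (0.1565 − 0.005686)/9.671e-05 = 1560 days.

1560 days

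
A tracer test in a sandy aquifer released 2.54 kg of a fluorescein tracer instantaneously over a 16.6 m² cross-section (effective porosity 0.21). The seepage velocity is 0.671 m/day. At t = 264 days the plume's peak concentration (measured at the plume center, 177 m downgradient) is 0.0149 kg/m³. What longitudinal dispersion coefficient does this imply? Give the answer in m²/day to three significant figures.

0.721 m²/day

At the plume center C_max = M/(n_e·A·√(4πDt)), so D = M²/(4πt·(n_e·A·C_max)²).
n_e·A·C_max = 0.21 × 16.6 × 0.0149 = 0.05194 kg/m.
D = 2.54²/(4π × 264 × 0.05194²) = 0.721 m²/day.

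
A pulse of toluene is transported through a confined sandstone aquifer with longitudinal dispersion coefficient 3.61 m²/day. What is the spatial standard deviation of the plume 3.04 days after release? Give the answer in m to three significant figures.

4.68 m

Dispersive spreading gives a Gaussian with σ² = 2Dt; advection only shifts the center.
σ = √(2 × 3.61 × 3.04) = 4.68 m.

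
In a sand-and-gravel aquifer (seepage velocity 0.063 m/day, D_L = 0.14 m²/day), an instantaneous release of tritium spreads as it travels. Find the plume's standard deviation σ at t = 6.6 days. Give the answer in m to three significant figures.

1.36 m

Dispersive spreading gives a Gaussian with σ² = 2Dt; advection only shifts the center.
σ = √(2 × 0.14 × 6.6) = 1.36 m.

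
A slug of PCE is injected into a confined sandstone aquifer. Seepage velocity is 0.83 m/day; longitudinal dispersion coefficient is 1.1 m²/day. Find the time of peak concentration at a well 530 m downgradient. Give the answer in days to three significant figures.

For the 1D instantaneous-source solution, setting ∂C/∂t = 0 at fixed x gives v²t² + 2Dt − x² = 0, so t = (√(D² + v²x²) − D)/v².
√(D² + v²x²) = √(1.1² + 0.83² × 530²) = 439.9; v² = 0.6889.
t = (439.9 − 1.1)/0.6889 = 637 days (vs. the pure-advection estimate x/v = 639 d).

637 days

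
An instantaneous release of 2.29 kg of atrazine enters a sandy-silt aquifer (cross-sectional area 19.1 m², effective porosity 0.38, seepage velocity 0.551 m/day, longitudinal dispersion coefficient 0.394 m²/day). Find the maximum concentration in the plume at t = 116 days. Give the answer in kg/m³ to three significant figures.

The peak of an instantaneous 1D plume sits at x = vt; there the Gaussian factor is 1 and C_max = M/(n_e·A·√(4πDt)), where n_e·A is the pore area the mass is dissolved in.
√(4πDt) = √(4π × 0.394 × 116) = 23.97 m, so C_max = 2.29/(0.38 × 19.1 × 23.97) = 0.0132 kg/m³.

0.0132 kg/m³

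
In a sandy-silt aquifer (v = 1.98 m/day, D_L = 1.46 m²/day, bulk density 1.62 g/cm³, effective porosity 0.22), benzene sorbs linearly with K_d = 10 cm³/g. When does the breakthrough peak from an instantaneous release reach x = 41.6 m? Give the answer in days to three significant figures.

Retardation factor R = 1 + ρ_b·K_d/n = 1 + 1.62 × 10/0.22 = 74.64.
Sorption retards both mechanisms: v_R = v/R = 0.02653 m/day, D_R = D/R = 0.01956 m²/day.
Peak time from v_R²t² + 2D_R t − x² = 0: t = (√(D_R² + v_R²x²) − D_R)/v_R².
√(D_R² + v_R²x²) = √(0.01956² + 0.02653² × 41.6²) = 1.104; v_R² = 0.0007038.
t = (1.104 − 0.01956)/0.0007038 = 1540 days.

1540 days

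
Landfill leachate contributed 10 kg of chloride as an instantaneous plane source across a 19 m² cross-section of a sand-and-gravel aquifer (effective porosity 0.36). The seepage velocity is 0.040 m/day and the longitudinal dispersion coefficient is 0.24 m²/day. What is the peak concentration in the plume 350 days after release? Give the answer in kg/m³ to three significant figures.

The peak of an instantaneous 1D plume sits at x = vt; there the Gaussian factor is 1 and C_max = M/(n_e·A·√(4πDt)), where n_e·A is the pore area the mass is dissolved in.
√(4πDt) = √(4π × 0.24 × 350) = 32.49 m, so C_max = 10/(0.36 × 19 × 32.49) = 0.0450 kg/m³.

0.0450 kg/m³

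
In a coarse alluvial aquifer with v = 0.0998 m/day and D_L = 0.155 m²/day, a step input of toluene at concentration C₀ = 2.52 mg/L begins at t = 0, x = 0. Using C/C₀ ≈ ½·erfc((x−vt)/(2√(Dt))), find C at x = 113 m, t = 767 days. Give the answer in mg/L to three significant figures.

0.0228 mg/L

For a continuous step input, C/C₀ ≈ ½·erfc((x−vt)/(2√(Dt))).
vt = 0.0998 × 767 = 76.5466 m and 2√(Dt) = 2√(0.155 × 767) = 21.81 m.
Argument (x−vt)/(2√(Dt)) = (113 − 76.5466)/21.81 = 1.671; ½·erfc(1.671) = 0.009060.
C = 2.52 × 0.009060 = 0.0228 mg/L.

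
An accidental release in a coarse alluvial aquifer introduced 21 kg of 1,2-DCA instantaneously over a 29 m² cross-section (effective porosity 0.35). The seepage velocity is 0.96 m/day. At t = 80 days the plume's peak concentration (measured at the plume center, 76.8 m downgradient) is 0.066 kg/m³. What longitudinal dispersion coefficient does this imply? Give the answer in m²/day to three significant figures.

0.978 m²/day

At the plume center C_max = M/(n_e·A·√(4πDt)), so D = M²/(4πt·(n_e·A·C_max)²).
n_e·A·C_max = 0.35 × 29 × 0.066 = 0.6699 kg/m.
D = 21²/(4π × 80 × 0.6699²) = 0.978 m²/day.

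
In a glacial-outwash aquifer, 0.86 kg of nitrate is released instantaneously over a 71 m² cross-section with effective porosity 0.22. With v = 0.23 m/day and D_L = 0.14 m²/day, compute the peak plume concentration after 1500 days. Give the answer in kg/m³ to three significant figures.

0.00107 kg/m³

The peak of an instantaneous 1D plume sits at x = vt; there the Gaussian factor is 1 and C_max = M/(n_e·A·√(4πDt)), where n_e·A is the pore area the mass is dissolved in.
√(4πDt) = √(4π × 0.14 × 1500) = 51.37 m, so C_max = 0.86/(0.22 × 71 × 51.37) = 0.00107 kg/m³.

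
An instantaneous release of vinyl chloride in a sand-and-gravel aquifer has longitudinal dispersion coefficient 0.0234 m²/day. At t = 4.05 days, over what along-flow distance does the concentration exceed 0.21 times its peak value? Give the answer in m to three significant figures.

The plume is Gaussian with σ = √(2Dt) = √(2 × 0.0234 × 4.05) = 0.4354 m.
C/C_peak = exp(−Δx²/(2σ²)) = 0.21 ⇒ Δx = σ·√(−2 ln 0.21) = 0.4354 × 1.767 = 0.7694 m.
Width = 2Δx = 1.54 m.

1.54 m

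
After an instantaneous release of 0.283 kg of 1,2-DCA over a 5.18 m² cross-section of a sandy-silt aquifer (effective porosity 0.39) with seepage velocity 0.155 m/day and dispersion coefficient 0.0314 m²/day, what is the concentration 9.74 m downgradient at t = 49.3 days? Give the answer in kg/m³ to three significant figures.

For an instantaneous plane source, C(x,t) = M/(n_e·A·√(4πDt)) · exp(−(x−vt)²/(4Dt)), with n_e·A the pore (flow) area.
Plume center vt = 0.155 × 49.3 = 7.6415 m, so the well at 9.74 m is 2.0985 m downgradient of the peak.
√(4πDt) = 4.411 m, giving peak height M/(n_e·A·√(4πDt)) = 0.283/(0.39 × 5.18 × 4.411) = 0.03176 kg/m³.
(x−vt)²/(4Dt) = (2.0985)²/(4 × 0.0314 × 49.3) = 0.7112; exp(−0.7112) = 0.4911.
C = 0.03176 × 0.4911 = 0.0156 kg/m³.

0.0156 kg/m³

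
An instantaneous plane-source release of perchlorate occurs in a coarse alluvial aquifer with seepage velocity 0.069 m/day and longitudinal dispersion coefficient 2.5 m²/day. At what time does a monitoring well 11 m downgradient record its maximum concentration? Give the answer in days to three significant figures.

For the 1D instantaneous-source solution, setting ∂C/∂t = 0 at fixed x gives v²t² + 2Dt − x² = 0, so t = (√(D² + v²x²) − D)/v².
√(D² + v²x²) = √(2.5² + 0.069² × 11²) = 2.613; v² = 0.004761.
t = (2.613 − 2.5)/0.004761 = 23.7 days (vs. the pure-advection estimate x/v = 159 d).

23.7 days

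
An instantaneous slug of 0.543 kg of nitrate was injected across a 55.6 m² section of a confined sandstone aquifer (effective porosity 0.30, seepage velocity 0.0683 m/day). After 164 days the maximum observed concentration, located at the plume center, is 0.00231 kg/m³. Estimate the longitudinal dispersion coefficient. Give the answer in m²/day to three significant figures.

At the plume center C_max = M/(n_e·A·√(4πDt)), so D = M²/(4πt·(n_e·A·C_max)²).
n_e·A·C_max = 0.30 × 55.6 × 0.00231 = 0.03853 kg/m.
D = 0.543²/(4π × 164 × 0.03853²) = 0.0964 m²/day.

0.0964 m²/day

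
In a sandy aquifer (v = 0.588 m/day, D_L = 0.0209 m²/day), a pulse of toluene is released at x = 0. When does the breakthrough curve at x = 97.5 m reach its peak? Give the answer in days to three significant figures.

For the 1D instantaneous-source solution, setting ∂C/∂t = 0 at fixed x gives v²t² + 2Dt − x² = 0, so t = (√(D² + v²x²) − D)/v².
√(D² + v²x²) = √(0.0209² + 0.588² × 97.5²) = 57.33; v² = 0.345744.
t = (57.33 − 0.0209)/0.345744 = 166 days (vs. the pure-advection estimate x/v = 166 d).

166 days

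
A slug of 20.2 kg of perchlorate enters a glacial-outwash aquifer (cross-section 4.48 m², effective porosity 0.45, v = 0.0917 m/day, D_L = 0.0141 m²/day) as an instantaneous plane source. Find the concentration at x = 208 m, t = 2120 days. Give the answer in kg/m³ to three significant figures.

0.110 kg/m³

For an instantaneous plane source, C(x,t) = M/(n_e·A·√(4πDt)) · exp(−(x−vt)²/(4Dt)), with n_e·A the pore (flow) area.
Plume center vt = 0.0917 × 2120 = 194.404 m, so the well at 208 m is 13.596 m downgradient of the peak.
√(4πDt) = 19.38 m, giving peak height M/(n_e·A·√(4πDt)) = 20.2/(0.45 × 4.48 × 19.38) = 0.5170 kg/m³.
(x−vt)²/(4Dt) = (13.596)²/(4 × 0.0141 × 2120) = 1.546; exp(−1.546) = 0.2131.
C = 0.5170 × 0.2131 = 0.110 kg/m³.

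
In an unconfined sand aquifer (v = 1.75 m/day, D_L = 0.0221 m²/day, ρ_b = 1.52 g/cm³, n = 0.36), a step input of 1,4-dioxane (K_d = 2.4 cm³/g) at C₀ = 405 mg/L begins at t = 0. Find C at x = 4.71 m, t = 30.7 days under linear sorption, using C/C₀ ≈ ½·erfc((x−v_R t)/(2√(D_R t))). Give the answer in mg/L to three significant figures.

255 mg/L

Retardation factor R = 1 + ρ_b·K_d/n = 1 + 1.52 × 2.4/0.36 = 11.13.
Sorption retards both mechanisms: v_R = v/R = 0.1572 m/day, D_R = D/R = 0.001986 m²/day.
v_R·t = 0.1572 × 30.7 = 4.82604 m; 2√(D_R t) = 0.4938 m; argument = (4.71 − 4.82604)/0.4938 = -0.2350.
C = C₀ × ½·erfc(-0.2350) = 405 × 0.6302 = 255 mg/L.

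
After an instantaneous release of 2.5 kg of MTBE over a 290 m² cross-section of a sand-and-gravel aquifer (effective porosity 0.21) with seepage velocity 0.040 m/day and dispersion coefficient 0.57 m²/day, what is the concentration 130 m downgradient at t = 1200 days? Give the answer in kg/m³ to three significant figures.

3.79e-05 kg/m³

For an instantaneous plane source, C(x,t) = M/(n_e·A·√(4πDt)) · exp(−(x−vt)²/(4Dt)), with n_e·A the pore (flow) area.
Plume center vt = 0.040 × 1200 = 48 m, so the well at 130 m is 82 m downgradient of the peak.
√(4πDt) = 92.71 m, giving peak height M/(n_e·A·√(4πDt)) = 2.5/(0.21 × 290 × 92.71) = 0.0004428 kg/m³.
(x−vt)²/(4Dt) = (82)²/(4 × 0.57 × 1200) = 2.458; exp(−2.458) = 0.08561.
C = 0.0004428 × 0.08561 = 3.79e-05 kg/m³.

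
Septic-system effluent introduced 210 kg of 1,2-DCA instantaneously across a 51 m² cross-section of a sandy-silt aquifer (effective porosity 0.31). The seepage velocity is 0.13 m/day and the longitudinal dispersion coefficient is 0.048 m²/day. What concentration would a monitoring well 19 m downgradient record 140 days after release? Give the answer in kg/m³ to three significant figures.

For an instantaneous plane source, C(x,t) = M/(n_e·A·√(4πDt)) · exp(−(x−vt)²/(4Dt)), with n_e·A the pore (flow) area.
Plume center vt = 0.13 × 140 = 18.2 m, so the well at 19 m is 0.8 m downgradient of the peak.
√(4πDt) = 9.189 m, giving peak height M/(n_e·A·√(4πDt)) = 210/(0.31 × 51 × 9.189) = 1.446 kg/m³.
(x−vt)²/(4Dt) = (0.8)²/(4 × 0.048 × 140) = 0.02381; exp(−0.02381) = 0.9765.
C = 1.446 × 0.9765 = 1.41 kg/m³.

1.41 kg/m³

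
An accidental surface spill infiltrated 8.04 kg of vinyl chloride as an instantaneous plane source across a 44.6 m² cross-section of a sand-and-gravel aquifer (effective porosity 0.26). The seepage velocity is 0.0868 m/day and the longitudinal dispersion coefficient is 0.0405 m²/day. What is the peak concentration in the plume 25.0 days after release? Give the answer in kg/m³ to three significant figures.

The peak of an instantaneous 1D plume sits at x = vt; there the Gaussian factor is 1 and C_max = M/(n_e·A·√(4πDt)), where n_e·A is the pore area the mass is dissolved in.
√(4πDt) = √(4π × 0.0405 × 25.0) = 3.567 m, so C_max = 8.04/(0.26 × 44.6 × 3.567) = 0.194 kg/m³.

0.194 kg/m³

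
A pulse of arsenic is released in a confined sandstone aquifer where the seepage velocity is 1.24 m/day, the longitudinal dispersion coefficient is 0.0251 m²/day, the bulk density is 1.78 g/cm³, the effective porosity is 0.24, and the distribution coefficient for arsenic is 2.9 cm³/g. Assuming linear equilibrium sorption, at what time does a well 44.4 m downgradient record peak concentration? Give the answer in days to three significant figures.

Retardation factor R = 1 + ρ_b·K_d/n = 1 + 1.78 × 2.9/0.24 = 22.51.
Sorption retards both mechanisms: v_R = v/R = 0.05509 m/day, D_R = D/R = 0.001115 m²/day.
Peak time from v_R²t² + 2D_R t − x² = 0: t = (√(D_R² + v_R²x²) − D_R)/v_R².
√(D_R² + v_R²x²) = √(0.001115² + 0.05509² × 44.4²) = 2.446; v_R² = 0.003035.
t = (2.446 − 0.001115)/0.003035 = 806 days.

806 days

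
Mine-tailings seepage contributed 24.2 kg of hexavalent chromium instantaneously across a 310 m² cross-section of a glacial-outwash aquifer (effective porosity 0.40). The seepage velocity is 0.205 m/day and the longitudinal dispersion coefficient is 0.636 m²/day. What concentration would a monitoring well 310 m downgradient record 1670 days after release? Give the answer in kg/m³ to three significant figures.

0.00132 kg/m³

For an instantaneous plane source, C(x,t) = M/(n_e·A·√(4πDt)) · exp(−(x−vt)²/(4Dt)), with n_e·A the pore (flow) area.
Plume center vt = 0.205 × 1670 = 342.35 m, so the well at 310 m is 32.35 m upgradient of the peak.
√(4πDt) = 115.5 m, giving peak height M/(n_e·A·√(4πDt)) = 24.2/(0.40 × 310 × 115.5) = 0.001690 kg/m³.
(x−vt)²/(4Dt) = (-32.35)²/(4 × 0.636 × 1670) = 0.2463; exp(−0.2463) = 0.7817.
C = 0.001690 × 0.7817 = 0.00132 kg/m³.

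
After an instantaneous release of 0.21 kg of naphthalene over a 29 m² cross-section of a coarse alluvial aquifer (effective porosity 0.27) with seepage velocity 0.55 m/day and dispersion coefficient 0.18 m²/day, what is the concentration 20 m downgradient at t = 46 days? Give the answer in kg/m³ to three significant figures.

0.00113 kg/m³

For an instantaneous plane source, C(x,t) = M/(n_e·A·√(4πDt)) · exp(−(x−vt)²/(4Dt)), with n_e·A the pore (flow) area.
Plume center vt = 0.55 × 46 = 25.3 m, so the well at 20 m is 5.3 m upgradient of the peak.
√(4πDt) = 10.20 m, giving peak height M/(n_e·A·√(4πDt)) = 0.21/(0.27 × 29 × 10.20) = 0.002629 kg/m³.
(x−vt)²/(4Dt) = (-5.3)²/(4 × 0.18 × 46) = 0.8481; exp(−0.8481) = 0.4282.
C = 0.002629 × 0.4282 = 0.00113 kg/m³.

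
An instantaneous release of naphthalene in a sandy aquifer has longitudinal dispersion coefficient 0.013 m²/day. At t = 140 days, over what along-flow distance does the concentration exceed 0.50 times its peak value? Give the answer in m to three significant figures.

4.49 m

The plume is Gaussian with σ = √(2Dt) = √(2 × 0.013 × 140) = 1.908 m.
C/C_peak = exp(−Δx²/(2σ²)) = 0.50 ⇒ Δx = σ·√(−2 ln 0.50) = 1.908 × 1.177 = 2.246 m.
Width = 2Δx = 4.49 m.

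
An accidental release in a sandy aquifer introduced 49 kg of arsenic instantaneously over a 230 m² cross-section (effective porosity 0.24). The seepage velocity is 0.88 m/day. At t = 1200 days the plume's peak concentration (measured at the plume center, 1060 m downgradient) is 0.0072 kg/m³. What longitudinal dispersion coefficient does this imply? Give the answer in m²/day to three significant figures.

At the plume center C_max = M/(n_e·A·√(4πDt)), so D = M²/(4πt·(n_e·A·C_max)²).
n_e·A·C_max = 0.24 × 230 × 0.0072 = 0.3974 kg/m.
D = 49²/(4π × 1200 × 0.3974²) = 1.01 m²/day.

1.01 m²/day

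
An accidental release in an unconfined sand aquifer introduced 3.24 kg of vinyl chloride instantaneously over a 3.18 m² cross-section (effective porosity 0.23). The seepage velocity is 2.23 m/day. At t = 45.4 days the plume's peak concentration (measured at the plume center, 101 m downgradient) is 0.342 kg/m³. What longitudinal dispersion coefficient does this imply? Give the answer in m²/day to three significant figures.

0.294 m²/day

At the plume center C_max = M/(n_e·A·√(4πDt)), so D = M²/(4πt·(n_e·A·C_max)²).
n_e·A·C_max = 0.23 × 3.18 × 0.342 = 0.2501 kg/m.
D = 3.24²/(4π × 45.4 × 0.2501²) = 0.294 m²/day.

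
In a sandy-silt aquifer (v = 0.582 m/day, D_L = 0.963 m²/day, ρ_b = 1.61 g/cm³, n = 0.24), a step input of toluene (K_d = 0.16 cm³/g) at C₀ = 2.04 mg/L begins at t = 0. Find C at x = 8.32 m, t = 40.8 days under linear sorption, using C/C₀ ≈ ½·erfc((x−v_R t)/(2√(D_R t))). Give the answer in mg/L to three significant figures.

1.42 mg/L

Retardation factor R = 1 + ρ_b·K_d/n = 1 + 1.61 × 0.16/0.24 = 2.073.
Sorption retards both mechanisms: v_R = v/R = 0.2808 m/day, D_R = D/R = 0.4645 m²/day.
v_R·t = 0.2808 × 40.8 = 11.45664 m; 2√(D_R t) = 8.707 m; argument = (8.32 − 11.45664)/8.707 = -0.3602.
C = C₀ × ½·erfc(-0.3602) = 2.04 × 0.6948 = 1.42 mg/L.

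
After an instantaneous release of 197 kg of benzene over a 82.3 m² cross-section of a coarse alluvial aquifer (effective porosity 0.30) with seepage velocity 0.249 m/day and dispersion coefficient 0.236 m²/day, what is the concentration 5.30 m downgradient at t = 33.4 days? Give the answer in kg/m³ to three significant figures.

0.601 kg/m³

For an instantaneous plane source, C(x,t) = M/(n_e·A·√(4πDt)) · exp(−(x−vt)²/(4Dt)), with n_e·A the pore (flow) area.
Plume center vt = 0.249 × 33.4 = 8.3166 m, so the well at 5.30 m is 3.0166 m upgradient of the peak.
√(4πDt) = 9.953 m, giving peak height M/(n_e·A·√(4πDt)) = 197/(0.30 × 82.3 × 9.953) = 0.8017 kg/m³.
(x−vt)²/(4Dt) = (-3.0166)²/(4 × 0.236 × 33.4) = 0.2886; exp(−0.2886) = 0.7493.
C = 0.8017 × 0.7493 = 0.601 kg/m³.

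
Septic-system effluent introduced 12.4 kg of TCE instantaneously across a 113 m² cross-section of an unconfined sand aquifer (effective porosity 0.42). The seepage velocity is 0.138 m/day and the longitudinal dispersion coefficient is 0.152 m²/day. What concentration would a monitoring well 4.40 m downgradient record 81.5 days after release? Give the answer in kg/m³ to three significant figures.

0.00813 kg/m³

For an instantaneous plane source, C(x,t) = M/(n_e·A·√(4πDt)) · exp(−(x−vt)²/(4Dt)), with n_e·A the pore (flow) area.
Plume center vt = 0.138 × 81.5 = 11.247 m, so the well at 4.40 m is 6.847 m upgradient of the peak.
√(4πDt) = 12.48 m, giving peak height M/(n_e·A·√(4πDt)) = 12.4/(0.42 × 113 × 12.48) = 0.02094 kg/m³.
(x−vt)²/(4Dt) = (-6.847)²/(4 × 0.152 × 81.5) = 0.9461; exp(−0.9461) = 0.3883.
C = 0.02094 × 0.3883 = 0.00813 kg/m³.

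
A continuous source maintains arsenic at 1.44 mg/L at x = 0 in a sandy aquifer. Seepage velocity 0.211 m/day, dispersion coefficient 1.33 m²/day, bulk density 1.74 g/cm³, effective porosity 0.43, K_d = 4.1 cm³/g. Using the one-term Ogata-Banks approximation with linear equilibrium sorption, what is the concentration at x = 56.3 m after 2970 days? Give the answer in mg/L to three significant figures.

0.237 mg/L

Retardation factor R = 1 + ρ_b·K_d/n = 1 + 1.74 × 4.1/0.43 = 17.59.
Sorption retards both mechanisms: v_R = v/R = 0.01200 m/day, D_R = D/R = 0.07561 m²/day.
v_R·t = 0.01200 × 2970 = 35.64 m; 2√(D_R t) = 29.97 m; argument = (56.3 − 35.64)/29.97 = 0.6894.
C = C₀ × ½·erfc(0.6894) = 1.44 × 0.1648 = 0.237 mg/L.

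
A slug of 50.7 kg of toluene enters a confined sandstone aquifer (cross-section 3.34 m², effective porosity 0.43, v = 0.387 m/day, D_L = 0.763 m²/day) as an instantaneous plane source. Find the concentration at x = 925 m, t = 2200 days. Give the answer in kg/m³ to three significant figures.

For an instantaneous plane source, C(x,t) = M/(n_e·A·√(4πDt)) · exp(−(x−vt)²/(4Dt)), with n_e·A the pore (flow) area.
Plume center vt = 0.387 × 2200 = 851.4 m, so the well at 925 m is 73.6 m downgradient of the peak.
√(4πDt) = 145.2 m, giving peak height M/(n_e·A·√(4πDt)) = 50.7/(0.43 × 3.34 × 145.2) = 0.2431 kg/m³.
(x−vt)²/(4Dt) = (73.6)²/(4 × 0.763 × 2200) = 0.8068; exp(−0.8068) = 0.4463.
C = 0.2431 × 0.4463 = 0.108 kg/m³.

0.108 kg/m³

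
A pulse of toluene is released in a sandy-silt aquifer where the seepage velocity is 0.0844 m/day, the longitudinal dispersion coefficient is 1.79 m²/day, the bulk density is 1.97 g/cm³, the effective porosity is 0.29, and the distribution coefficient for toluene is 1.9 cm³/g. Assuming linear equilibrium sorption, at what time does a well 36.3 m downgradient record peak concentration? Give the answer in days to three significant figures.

3430 days

Retardation factor R = 1 + ρ_b·K_d/n = 1 + 1.97 × 1.9/0.29 = 13.91.
Sorption retards both mechanisms: v_R = v/R = 0.006068 m/day, D_R = D/R = 0.1287 m²/day.
Peak time from v_R²t² + 2D_R t − x² = 0: t = (√(D_R² + v_R²x²) − D_R)/v_R².
√(D_R² + v_R²x²) = √(0.1287² + 0.006068² × 36.3²) = 0.2551; v_R² = 3.682e-05.
t = (0.2551 − 0.1287)/3.682e-05 = 3430 days.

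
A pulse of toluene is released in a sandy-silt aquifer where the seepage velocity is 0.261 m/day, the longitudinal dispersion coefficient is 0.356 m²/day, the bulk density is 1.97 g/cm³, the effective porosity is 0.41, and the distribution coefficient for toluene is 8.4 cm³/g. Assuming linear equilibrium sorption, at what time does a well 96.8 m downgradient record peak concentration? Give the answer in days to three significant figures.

Retardation factor R = 1 + ρ_b·K_d/n = 1 + 1.97 × 8.4/0.41 = 41.36.
Sorption retards both mechanisms: v_R = v/R = 0.006310 m/day, D_R = D/R = 0.008607 m²/day.
Peak time from v_R²t² + 2D_R t − x² = 0: t = (√(D_R² + v_R²x²) − D_R)/v_R².
√(D_R² + v_R²x²) = √(0.008607² + 0.006310² × 96.8²) = 0.6109; v_R² = 3.982e-05.
t = (0.6109 − 0.008607)/3.982e-05 = 15100 days.

15100 days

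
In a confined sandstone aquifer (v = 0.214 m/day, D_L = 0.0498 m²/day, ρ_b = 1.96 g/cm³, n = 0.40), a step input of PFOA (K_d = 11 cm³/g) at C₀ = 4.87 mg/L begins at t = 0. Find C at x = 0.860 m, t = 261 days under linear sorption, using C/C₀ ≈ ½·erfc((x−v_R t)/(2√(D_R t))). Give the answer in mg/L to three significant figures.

2.88 mg/L

Retardation factor R = 1 + ρ_b·K_d/n = 1 + 1.96 × 11/0.40 = 54.90.
Sorption retards both mechanisms: v_R = v/R = 0.003898 m/day, D_R = D/R = 0.0009071 m²/day.
v_R·t = 0.003898 × 261 = 1.017378 m; 2√(D_R t) = 0.9731 m; argument = (0.860 − 1.017378)/0.9731 = -0.1617.
C = C₀ × ½·erfc(-0.1617) = 4.87 × 0.5904 = 2.88 mg/L.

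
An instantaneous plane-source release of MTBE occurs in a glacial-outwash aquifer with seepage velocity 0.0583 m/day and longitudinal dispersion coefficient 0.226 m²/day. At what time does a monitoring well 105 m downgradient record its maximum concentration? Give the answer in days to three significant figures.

1740 days

For the 1D instantaneous-source solution, setting ∂C/∂t = 0 at fixed x gives v²t² + 2Dt − x² = 0, so t = (√(D² + v²x²) − D)/v².
√(D² + v²x²) = √(0.226² + 0.0583² × 105²) = 6.126; v² = 0.00339889.
t = (6.126 − 0.226)/0.00339889 = 1740 days (vs. the pure-advection estimate x/v = 1800 d).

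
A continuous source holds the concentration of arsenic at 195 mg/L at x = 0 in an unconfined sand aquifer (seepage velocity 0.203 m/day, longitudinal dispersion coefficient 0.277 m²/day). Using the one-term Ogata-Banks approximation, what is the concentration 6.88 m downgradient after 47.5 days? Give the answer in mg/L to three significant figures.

For a continuous step input, C/C₀ ≈ ½·erfc((x−vt)/(2√(Dt))).
vt = 0.203 × 47.5 = 9.6425 m and 2√(Dt) = 2√(0.277 × 47.5) = 7.255 m.
Argument (x−vt)/(2√(Dt)) = (6.88 − 9.6425)/7.255 = -0.3808; ½·erfc(-0.3808) = 0.7049.
C = 195 × 0.7049 = 137 mg/L.

137 mg/L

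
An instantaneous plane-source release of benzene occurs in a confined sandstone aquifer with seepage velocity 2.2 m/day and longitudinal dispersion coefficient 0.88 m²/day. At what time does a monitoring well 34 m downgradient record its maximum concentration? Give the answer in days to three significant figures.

15.3 days

For the 1D instantaneous-source solution, setting ∂C/∂t = 0 at fixed x gives v²t² + 2Dt − x² = 0, so t = (√(D² + v²x²) − D)/v².
√(D² + v²x²) = √(0.88² + 2.2² × 34²) = 74.81; v² = 4.84.
t = (74.81 − 0.88)/4.84 = 15.3 days (vs. the pure-advection estimate x/v = 15.5 d).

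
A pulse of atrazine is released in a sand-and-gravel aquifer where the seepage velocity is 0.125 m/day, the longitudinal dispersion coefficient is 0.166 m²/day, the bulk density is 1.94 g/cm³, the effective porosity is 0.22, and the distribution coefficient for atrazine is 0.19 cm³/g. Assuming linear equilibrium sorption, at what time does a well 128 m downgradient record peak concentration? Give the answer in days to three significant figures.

Retardation factor R = 1 + ρ_b·K_d/n = 1 + 1.94 × 0.19/0.22 = 2.675.
Sorption retards both mechanisms: v_R = v/R = 0.04673 m/day, D_R = D/R = 0.06206 m²/day.
Peak time from v_R²t² + 2D_R t − x² = 0: t = (√(D_R² + v_R²x²) − D_R)/v_R².
√(D_R² + v_R²x²) = √(0.06206² + 0.04673² × 128²) = 5.982; v_R² = 0.002184.
t = (5.982 − 0.06206)/0.002184 = 2710 days.

2710 days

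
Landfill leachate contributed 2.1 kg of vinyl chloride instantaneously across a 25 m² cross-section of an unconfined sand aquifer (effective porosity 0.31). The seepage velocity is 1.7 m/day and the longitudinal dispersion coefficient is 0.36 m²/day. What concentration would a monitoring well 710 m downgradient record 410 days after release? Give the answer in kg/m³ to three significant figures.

0.00473 kg/m³

For an instantaneous plane source, C(x,t) = M/(n_e·A·√(4πDt)) · exp(−(x−vt)²/(4Dt)), with n_e·A the pore (flow) area.
Plume center vt = 1.7 × 410 = 697 m, so the well at 710 m is 13 m downgradient of the peak.
√(4πDt) = 43.07 m, giving peak height M/(n_e·A·√(4πDt)) = 2.1/(0.31 × 25 × 43.07) = 0.006291 kg/m³.
(x−vt)²/(4Dt) = (13)²/(4 × 0.36 × 410) = 0.2862; exp(−0.2862) = 0.7511.
C = 0.006291 × 0.7511 = 0.00473 kg/m³.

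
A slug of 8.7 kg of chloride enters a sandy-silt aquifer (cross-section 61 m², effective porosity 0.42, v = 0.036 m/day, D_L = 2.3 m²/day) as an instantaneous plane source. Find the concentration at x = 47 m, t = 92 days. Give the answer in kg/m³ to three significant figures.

0.000691 kg/m³

For an instantaneous plane source, C(x,t) = M/(n_e·A·√(4πDt)) · exp(−(x−vt)²/(4Dt)), with n_e·A the pore (flow) area.
Plume center vt = 0.036 × 92 = 3.312 m, so the well at 47 m is 43.688 m downgradient of the peak.
√(4πDt) = 51.57 m, giving peak height M/(n_e·A·√(4πDt)) = 8.7/(0.42 × 61 × 51.57) = 0.006585 kg/m³.
(x−vt)²/(4Dt) = (43.688)²/(4 × 2.3 × 92) = 2.255; exp(−2.255) = 0.1049.
C = 0.006585 × 0.1049 = 0.000691 kg/m³.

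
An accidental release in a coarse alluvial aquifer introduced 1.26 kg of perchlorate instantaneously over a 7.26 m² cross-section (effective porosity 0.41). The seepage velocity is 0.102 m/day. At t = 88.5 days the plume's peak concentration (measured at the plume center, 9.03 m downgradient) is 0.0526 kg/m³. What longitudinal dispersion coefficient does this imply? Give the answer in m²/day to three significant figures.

At the plume center C_max = M/(n_e·A·√(4πDt)), so D = M²/(4πt·(n_e·A·C_max)²).
n_e·A·C_max = 0.41 × 7.26 × 0.0526 = 0.1566 kg/m.
D = 1.26²/(4π × 88.5 × 0.1566²) = 0.0582 m²/day.

0.0582 m²/day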